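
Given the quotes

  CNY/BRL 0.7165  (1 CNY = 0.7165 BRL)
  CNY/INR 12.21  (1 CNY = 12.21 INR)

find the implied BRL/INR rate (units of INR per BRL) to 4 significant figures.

1 BRL ÷ 0.7165 = 1.39567 CNY
1.39567 CNY × 12.21 = 17.0412 INR

BRL/INR = 17.04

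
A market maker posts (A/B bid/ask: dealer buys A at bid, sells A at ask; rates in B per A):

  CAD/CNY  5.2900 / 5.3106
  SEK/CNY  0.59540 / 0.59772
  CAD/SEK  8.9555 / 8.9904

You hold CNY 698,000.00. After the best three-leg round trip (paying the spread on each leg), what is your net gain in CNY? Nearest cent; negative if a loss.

Net profit: CNY 2,826.48

Best loop CNY → CAD → SEK → CNY:
CNY 698,000.00 ÷ 5.3106 (buy CAD at ask) = CAD 131,435.24
CAD 131,435.24 × 8.9555 (sell CAD at bid) = SEK 1,177,068.32
SEK 1,177,068.32 × 0.59540 (sell SEK at bid) = CNY 700,826.48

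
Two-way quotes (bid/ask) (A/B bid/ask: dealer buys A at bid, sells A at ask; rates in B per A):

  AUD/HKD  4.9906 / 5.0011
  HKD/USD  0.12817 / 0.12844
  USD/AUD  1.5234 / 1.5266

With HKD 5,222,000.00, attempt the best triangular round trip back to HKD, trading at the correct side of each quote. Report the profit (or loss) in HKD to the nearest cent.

Best loop HKD → AUD → USD → HKD:
HKD 5,222,000.00 ÷ 5.0011 (buy AUD at ask) = AUD 1,044,170.28
AUD 1,044,170.28 ÷ 1.5266 (buy USD at ask) = USD 683,984.20
USD 683,984.20 ÷ 0.12844 (buy HKD at ask) = HKD 5,325,320.79

Net profit: HKD 103,320.79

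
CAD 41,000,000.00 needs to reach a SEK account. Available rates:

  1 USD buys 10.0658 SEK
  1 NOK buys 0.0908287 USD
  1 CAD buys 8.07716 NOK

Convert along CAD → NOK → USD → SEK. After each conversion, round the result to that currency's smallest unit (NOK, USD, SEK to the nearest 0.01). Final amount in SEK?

CAD 41,000,000.00 × 8.07716 = NOK 331,163,560.00
NOK 331,163,560.00 × 0.0908287 = USD 30,079,155.64
USD 30,079,155.64 × 10.0658 = SEK 302,770,764.84

SEK 302,770,764.84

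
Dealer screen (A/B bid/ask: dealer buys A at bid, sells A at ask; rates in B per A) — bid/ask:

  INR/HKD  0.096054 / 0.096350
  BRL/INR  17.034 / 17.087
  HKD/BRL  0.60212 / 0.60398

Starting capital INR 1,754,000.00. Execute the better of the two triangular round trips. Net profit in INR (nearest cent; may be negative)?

Net profit: INR 9,963.09

Best loop INR → BRL → HKD → INR:
INR 1,754,000.00 ÷ 17.087 (buy BRL at ask) = BRL 102,651.14
BRL 102,651.14 ÷ 0.60398 (buy HKD at ask) = HKD 169,957.84
HKD 169,957.84 ÷ 0.096350 (buy INR at ask) = INR 1,763,963.09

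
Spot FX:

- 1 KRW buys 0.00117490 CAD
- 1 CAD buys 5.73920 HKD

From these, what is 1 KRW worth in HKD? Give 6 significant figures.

1 KRW × 0.00117490 = 0.0011749 CAD
0.0011749 CAD × 5.73920 = 0.00674299 HKD

KRW/HKD = 0.00674299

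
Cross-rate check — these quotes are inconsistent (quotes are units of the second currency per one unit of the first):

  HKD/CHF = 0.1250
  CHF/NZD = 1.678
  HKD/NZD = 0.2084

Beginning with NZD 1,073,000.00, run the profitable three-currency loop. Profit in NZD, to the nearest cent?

Profitable loop is NZD → HKD → CHF → NZD:
NZD 1,073,000.00 ÷ 0.2084 = HKD 5,148,752.40
HKD 5,148,752.40 × 0.1250 = CHF 643,594.05
CHF 643,594.05 × 1.678 = NZD 1,079,950.82
Profit = NZD 1,079,950.82 − NZD 1,073,000.00

Profit: NZD 6,950.82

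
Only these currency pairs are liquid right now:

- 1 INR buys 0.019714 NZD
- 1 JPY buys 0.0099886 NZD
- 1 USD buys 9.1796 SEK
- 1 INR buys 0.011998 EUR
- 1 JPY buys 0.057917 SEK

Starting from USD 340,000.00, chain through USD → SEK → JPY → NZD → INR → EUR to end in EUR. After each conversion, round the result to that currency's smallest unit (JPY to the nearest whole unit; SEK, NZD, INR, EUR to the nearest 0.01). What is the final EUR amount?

USD 340,000.00 × 9.1796 = SEK 3,121,064.00
SEK 3,121,064.00 ÷ 0.057917 = JPY 53,888,565
JPY 53,888,565 × 0.0099886 = NZD 538,271.32
NZD 538,271.32 ÷ 0.019714 = INR 27,304,013.39
INR 27,304,013.39 × 0.011998 = EUR 327,593.55

EUR 327,593.55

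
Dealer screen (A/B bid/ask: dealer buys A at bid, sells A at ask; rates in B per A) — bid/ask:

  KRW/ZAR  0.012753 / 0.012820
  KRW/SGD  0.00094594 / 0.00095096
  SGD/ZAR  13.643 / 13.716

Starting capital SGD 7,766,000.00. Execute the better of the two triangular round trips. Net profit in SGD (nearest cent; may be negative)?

Net profit: SGD 51,768.94

Best loop SGD → ZAR → KRW → SGD:
SGD 7,766,000.00 × 13.643 (sell SGD at bid) = ZAR 105,951,538.00
ZAR 105,951,538.00 ÷ 0.012820 (buy KRW at ask) = KRW 8,264,550,546
KRW 8,264,550,546 × 0.00094594 (sell KRW at bid) = SGD 7,817,768.94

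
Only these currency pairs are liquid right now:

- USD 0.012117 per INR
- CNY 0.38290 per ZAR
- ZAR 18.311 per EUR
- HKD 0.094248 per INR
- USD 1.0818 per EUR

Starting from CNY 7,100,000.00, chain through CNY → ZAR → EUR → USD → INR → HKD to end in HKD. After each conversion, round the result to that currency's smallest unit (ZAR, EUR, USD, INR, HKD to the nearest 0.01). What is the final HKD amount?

HKD 8,520,889.50

CNY 7,100,000.00 ÷ 0.38290 = ZAR 18,542,700.44
ZAR 18,542,700.44 ÷ 18.311 = EUR 1,012,653.62
EUR 1,012,653.62 × 1.0818 = USD 1,095,488.69
USD 1,095,488.69 ÷ 0.012117 = INR 90,409,234.13
INR 90,409,234.13 × 0.094248 = HKD 8,520,889.50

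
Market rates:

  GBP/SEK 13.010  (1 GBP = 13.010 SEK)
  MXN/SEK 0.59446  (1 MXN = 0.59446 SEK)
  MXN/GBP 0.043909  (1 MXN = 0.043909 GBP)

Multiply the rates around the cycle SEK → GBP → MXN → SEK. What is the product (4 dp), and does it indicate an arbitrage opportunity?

Around SEK → GBP → MXN → SEK: 1 ÷ 13.010 ÷ 0.043909 × 0.59446 = 1.040619
Product > 1; profitable direction is SEK → GBP → MXN → SEK.

1.0406 (arbitrage exists)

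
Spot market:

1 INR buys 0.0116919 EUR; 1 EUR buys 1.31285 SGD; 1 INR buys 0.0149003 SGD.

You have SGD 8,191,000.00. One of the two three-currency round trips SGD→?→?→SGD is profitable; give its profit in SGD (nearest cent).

Profit: SGD 247,050.38

Profitable loop is SGD → INR → EUR → SGD:
SGD 8,191,000.00 ÷ 0.0149003 = INR 549,720,475.43
INR 549,720,475.43 × 0.0116919 = EUR 6,427,276.83
EUR 6,427,276.83 × 1.31285 = SGD 8,438,050.38
Profit = SGD 8,438,050.38 − SGD 8,191,000.00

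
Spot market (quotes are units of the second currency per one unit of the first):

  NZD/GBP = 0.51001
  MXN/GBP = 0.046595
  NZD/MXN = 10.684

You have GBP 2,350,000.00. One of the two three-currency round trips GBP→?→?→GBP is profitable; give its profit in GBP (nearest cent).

Profit: GBP 57,539.15

Profitable loop is GBP → MXN → NZD → GBP:
GBP 2,350,000.00 ÷ 0.046595 = MXN 50,434,595.99
MXN 50,434,595.99 ÷ 10.684 = NZD 4,720,572.44
NZD 4,720,572.44 × 0.51001 = GBP 2,407,539.15
Profit = GBP 2,407,539.15 − GBP 2,350,000.00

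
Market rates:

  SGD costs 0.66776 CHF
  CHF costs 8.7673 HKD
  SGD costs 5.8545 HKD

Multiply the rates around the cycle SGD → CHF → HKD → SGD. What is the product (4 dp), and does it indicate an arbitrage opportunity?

1.0000 (no arbitrage)

Around SGD → CHF → HKD → SGD: 1 × 0.66776 × 8.7673 ÷ 5.8545 = 0.999992
Product ≈ 1 (deviation 0.001%, within rounding noise).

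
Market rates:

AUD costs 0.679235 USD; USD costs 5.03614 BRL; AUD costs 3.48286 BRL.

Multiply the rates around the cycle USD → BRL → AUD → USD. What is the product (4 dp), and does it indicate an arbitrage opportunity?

0.9822 (arbitrage exists)

Around USD → BRL → AUD → USD: 1 × 5.03614 ÷ 3.48286 × 0.679235 = 0.982159
Product < 1; profitable direction is USD → AUD → BRL → USD.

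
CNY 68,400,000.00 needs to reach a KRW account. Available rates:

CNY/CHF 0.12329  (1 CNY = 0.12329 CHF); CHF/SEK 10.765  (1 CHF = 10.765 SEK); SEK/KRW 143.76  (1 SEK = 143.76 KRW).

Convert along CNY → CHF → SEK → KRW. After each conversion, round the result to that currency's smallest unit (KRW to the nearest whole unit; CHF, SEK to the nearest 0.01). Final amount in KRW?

CNY 68,400,000.00 × 0.12329 = CHF 8,433,036.00
CHF 8,433,036.00 × 10.765 = SEK 90,781,632.54
SEK 90,781,632.54 × 143.76 = KRW 13,050,767,494

KRW 13,050,767,494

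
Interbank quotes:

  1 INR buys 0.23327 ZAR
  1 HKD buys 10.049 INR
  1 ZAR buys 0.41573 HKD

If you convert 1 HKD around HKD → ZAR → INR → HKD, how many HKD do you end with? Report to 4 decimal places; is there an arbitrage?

1.0261 (arbitrage exists)

Around HKD → ZAR → INR → HKD: 1 ÷ 0.41573 ÷ 0.23327 ÷ 10.049 = 1.026141
Product > 1; profitable direction is HKD → ZAR → INR → HKD.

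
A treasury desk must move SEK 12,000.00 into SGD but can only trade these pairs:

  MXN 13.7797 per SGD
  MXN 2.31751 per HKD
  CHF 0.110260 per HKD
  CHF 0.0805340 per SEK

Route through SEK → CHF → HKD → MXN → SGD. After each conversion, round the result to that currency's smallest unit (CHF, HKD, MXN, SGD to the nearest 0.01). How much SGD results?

SGD 1,474.09

SEK 12,000.00 × 0.0805340 = CHF 966.41
CHF 966.41 ÷ 0.110260 = HKD 8,764.83
HKD 8,764.83 × 2.31751 = MXN 20,312.58
MXN 20,312.58 ÷ 13.7797 = SGD 1,474.09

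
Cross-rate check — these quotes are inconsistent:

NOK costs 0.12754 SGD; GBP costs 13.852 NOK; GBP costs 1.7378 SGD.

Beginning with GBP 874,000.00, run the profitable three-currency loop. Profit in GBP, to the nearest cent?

Profit: GBP 14,526.81

Profitable loop is GBP → NOK → SGD → GBP:
GBP 874,000.00 × 13.852 = NOK 12,106,648.00
NOK 12,106,648.00 × 0.12754 = SGD 1,544,081.89
SGD 1,544,081.89 ÷ 1.7378 = GBP 888,526.81
Profit = GBP 888,526.81 − GBP 874,000.00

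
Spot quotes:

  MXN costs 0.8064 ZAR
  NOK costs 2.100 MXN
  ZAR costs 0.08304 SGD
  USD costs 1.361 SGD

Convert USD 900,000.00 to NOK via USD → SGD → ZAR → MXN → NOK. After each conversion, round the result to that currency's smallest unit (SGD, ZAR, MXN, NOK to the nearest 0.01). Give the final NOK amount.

NOK 8,710,507.92

USD 900,000.00 × 1.361 = SGD 1,224,900.00
SGD 1,224,900.00 ÷ 0.08304 = ZAR 14,750,722.54
ZAR 14,750,722.54 ÷ 0.8064 = MXN 18,292,066.64
MXN 18,292,066.64 ÷ 2.100 = NOK 8,710,507.92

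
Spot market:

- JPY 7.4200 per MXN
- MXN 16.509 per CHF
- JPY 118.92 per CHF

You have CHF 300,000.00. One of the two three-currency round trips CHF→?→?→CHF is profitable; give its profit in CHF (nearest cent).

Profitable loop is CHF → MXN → JPY → CHF:
CHF 300,000.00 × 16.509 = MXN 4,952,700.00
MXN 4,952,700.00 × 7.4200 = JPY 36,749,034
JPY 36,749,034 ÷ 118.92 = CHF 309,023.16
Profit = CHF 309,023.16 − CHF 300,000.00

Profit: CHF 9,023.16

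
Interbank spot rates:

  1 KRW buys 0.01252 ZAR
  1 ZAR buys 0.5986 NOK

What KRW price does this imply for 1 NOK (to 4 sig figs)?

1 NOK ÷ 0.5986 = 1.67056 ZAR
1.67056 ZAR ÷ 0.01252 = 133.432 KRW

NOK/KRW = 133.4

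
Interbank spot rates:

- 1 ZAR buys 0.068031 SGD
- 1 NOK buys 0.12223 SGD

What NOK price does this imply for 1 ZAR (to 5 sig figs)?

1 ZAR × 0.068031 = 0.068031 SGD
0.068031 SGD ÷ 0.12223 = 0.556582 NOK

ZAR/NOK = 0.55658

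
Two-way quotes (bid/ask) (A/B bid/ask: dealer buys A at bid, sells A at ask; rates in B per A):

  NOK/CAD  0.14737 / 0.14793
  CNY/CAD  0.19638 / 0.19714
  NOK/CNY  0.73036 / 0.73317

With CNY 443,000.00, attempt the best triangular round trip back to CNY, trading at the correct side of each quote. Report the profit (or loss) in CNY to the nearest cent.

Net profit: CNY 8,682.61

Best loop CNY → NOK → CAD → CNY:
CNY 443,000.00 ÷ 0.73317 (buy NOK at ask) = NOK 604,225.49
NOK 604,225.49 × 0.14737 (sell NOK at bid) = CAD 89,044.71
CAD 89,044.71 ÷ 0.19714 (buy CNY at ask) = CNY 451,682.61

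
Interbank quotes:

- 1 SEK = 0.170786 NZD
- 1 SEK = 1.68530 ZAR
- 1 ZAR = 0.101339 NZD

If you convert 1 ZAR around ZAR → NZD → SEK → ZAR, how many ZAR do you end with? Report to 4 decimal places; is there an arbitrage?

1.0000 (no arbitrage)

Around ZAR → NZD → SEK → ZAR: 1 × 0.101339 ÷ 0.170786 × 1.68530 = 1.000004
Product ≈ 1 (deviation 0.000%, within rounding noise).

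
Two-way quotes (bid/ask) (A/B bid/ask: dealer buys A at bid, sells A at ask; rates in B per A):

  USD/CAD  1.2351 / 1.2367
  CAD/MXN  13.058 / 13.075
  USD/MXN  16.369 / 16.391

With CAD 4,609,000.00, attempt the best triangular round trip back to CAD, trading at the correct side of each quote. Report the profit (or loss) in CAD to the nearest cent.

Best loop CAD → USD → MXN → CAD:
CAD 4,609,000.00 ÷ 1.2367 (buy USD at ask) = USD 3,726,853.72
USD 3,726,853.72 × 16.369 (sell USD at bid) = MXN 61,004,868.60
MXN 61,004,868.60 ÷ 13.075 (buy CAD at ask) = CAD 4,665,764.33

Net profit: CAD 56,764.33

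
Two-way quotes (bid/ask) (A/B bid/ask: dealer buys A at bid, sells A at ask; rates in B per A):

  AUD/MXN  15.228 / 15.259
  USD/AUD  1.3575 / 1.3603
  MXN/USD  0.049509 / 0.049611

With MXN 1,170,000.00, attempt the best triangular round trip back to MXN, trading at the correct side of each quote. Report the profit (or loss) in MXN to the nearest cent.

Best loop MXN → USD → AUD → MXN:
MXN 1,170,000.00 × 0.049509 (sell MXN at bid) = USD 57,925.53
USD 57,925.53 × 1.3575 (sell USD at bid) = AUD 78,633.91
AUD 78,633.91 × 15.228 (sell AUD at bid) = MXN 1,197,437.14

Net profit: MXN 27,437.14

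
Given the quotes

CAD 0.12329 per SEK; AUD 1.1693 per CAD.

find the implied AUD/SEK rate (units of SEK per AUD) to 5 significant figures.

1 AUD ÷ 1.1693 = 0.855213 CAD
0.855213 CAD ÷ 0.12329 = 6.93659 SEK

AUD/SEK = 6.9366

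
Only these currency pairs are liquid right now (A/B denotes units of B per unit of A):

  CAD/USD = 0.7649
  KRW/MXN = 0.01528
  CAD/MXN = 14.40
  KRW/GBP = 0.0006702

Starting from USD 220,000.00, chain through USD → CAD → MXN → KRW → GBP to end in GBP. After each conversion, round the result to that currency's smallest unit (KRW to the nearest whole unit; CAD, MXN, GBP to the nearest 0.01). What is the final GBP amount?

USD 220,000.00 ÷ 0.7649 = CAD 287,619.30
CAD 287,619.30 × 14.40 = MXN 4,141,717.92
MXN 4,141,717.92 ÷ 0.01528 = KRW 271,054,838
KRW 271,054,838 × 0.0006702 = GBP 181,660.95

GBP 181,660.95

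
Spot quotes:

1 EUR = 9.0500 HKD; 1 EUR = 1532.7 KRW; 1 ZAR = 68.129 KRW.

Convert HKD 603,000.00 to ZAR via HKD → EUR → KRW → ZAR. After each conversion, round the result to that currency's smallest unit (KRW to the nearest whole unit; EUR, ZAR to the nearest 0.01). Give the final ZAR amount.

HKD 603,000.00 ÷ 9.0500 = EUR 66,629.83
EUR 66,629.83 × 1532.7 = KRW 102,123,540
KRW 102,123,540 ÷ 68.129 = ZAR 1,498,973.12

ZAR 1,498,973.12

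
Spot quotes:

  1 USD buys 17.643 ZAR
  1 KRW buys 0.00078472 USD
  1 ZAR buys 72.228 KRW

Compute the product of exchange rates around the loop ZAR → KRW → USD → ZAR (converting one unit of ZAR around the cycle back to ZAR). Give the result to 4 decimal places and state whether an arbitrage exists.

Around ZAR → KRW → USD → ZAR: 1 × 72.228 × 0.00078472 × 17.643 = 0.999983
Product ≈ 1 (deviation 0.002%, within rounding noise).

1.0000 (no arbitrage)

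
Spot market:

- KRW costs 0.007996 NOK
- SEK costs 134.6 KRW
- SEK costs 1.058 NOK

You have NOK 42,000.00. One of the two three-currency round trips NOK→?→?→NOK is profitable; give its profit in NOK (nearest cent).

Profit: NOK 724.94

Profitable loop is NOK → SEK → KRW → NOK:
NOK 42,000.00 ÷ 1.058 = SEK 39,697.54
SEK 39,697.54 × 134.6 = KRW 5,343,289
KRW 5,343,289 × 0.007996 = NOK 42,724.94
Profit = NOK 42,724.94 − NOK 42,000.00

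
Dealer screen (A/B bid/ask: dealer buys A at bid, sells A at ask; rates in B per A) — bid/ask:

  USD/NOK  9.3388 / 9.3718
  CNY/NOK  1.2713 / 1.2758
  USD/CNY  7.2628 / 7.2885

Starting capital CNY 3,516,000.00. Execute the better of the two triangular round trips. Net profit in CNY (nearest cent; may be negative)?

Net profit: CNY 15,174.54

Best loop CNY → USD → NOK → CNY:
CNY 3,516,000.00 ÷ 7.2885 (buy USD at ask) = USD 482,403.79
USD 482,403.79 × 9.3388 (sell USD at bid) = NOK 4,505,072.48
NOK 4,505,072.48 ÷ 1.2758 (buy CNY at ask) = CNY 3,531,174.54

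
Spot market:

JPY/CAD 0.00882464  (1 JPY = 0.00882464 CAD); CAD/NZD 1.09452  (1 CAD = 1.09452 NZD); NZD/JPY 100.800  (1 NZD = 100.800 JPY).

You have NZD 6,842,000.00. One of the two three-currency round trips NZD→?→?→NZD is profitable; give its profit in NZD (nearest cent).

Profit: NZD 185,515.93

Profitable loop is NZD → CAD → JPY → NZD:
NZD 6,842,000.00 ÷ 1.09452 = CAD 6,251,142.05
CAD 6,251,142.05 ÷ 0.00882464 = JPY 708,373,605
JPY 708,373,605 ÷ 100.800 = NZD 7,027,515.93
Profit = NZD 7,027,515.93 − NZD 6,842,000.00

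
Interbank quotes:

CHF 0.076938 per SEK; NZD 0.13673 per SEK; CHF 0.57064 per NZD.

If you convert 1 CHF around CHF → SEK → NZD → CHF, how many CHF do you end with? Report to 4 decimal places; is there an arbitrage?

1.0141 (arbitrage exists)

Around CHF → SEK → NZD → CHF: 1 ÷ 0.076938 × 0.13673 × 0.57064 = 1.014110
Product > 1; profitable direction is CHF → SEK → NZD → CHF.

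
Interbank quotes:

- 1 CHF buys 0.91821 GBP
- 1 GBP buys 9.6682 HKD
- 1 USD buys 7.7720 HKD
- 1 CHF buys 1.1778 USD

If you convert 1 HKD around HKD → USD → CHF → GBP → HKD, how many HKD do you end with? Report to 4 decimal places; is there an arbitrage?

0.9698 (arbitrage exists)

Around HKD → USD → CHF → GBP → HKD: 1 ÷ 7.7720 ÷ 1.1778 × 0.91821 × 9.6682 = 0.969803
Product < 1; profitable direction is HKD → GBP → CHF → USD → HKD.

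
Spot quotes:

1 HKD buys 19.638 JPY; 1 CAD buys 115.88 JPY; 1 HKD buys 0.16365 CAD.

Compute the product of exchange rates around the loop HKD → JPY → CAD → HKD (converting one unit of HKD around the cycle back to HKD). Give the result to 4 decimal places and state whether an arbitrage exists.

Around HKD → JPY → CAD → HKD: 1 × 19.638 ÷ 115.88 ÷ 0.16365 = 1.035554
Product > 1; profitable direction is HKD → JPY → CAD → HKD.

1.0356 (arbitrage exists)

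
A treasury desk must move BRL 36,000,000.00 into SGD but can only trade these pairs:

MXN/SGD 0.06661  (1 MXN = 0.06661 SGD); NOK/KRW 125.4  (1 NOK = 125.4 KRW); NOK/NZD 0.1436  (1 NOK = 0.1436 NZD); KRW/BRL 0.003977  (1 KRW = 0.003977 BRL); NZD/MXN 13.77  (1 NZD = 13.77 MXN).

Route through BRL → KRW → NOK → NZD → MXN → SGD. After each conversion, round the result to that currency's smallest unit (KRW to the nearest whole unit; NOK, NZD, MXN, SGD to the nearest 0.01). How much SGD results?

SGD 9,507,737.59

BRL 36,000,000.00 ÷ 0.003977 = KRW 9,052,049,283
KRW 9,052,049,283 ÷ 125.4 = NOK 72,185,400.98
NOK 72,185,400.98 × 0.1436 = NZD 10,365,823.58
NZD 10,365,823.58 × 13.77 = MXN 142,737,390.70
MXN 142,737,390.70 × 0.06661 = SGD 9,507,737.59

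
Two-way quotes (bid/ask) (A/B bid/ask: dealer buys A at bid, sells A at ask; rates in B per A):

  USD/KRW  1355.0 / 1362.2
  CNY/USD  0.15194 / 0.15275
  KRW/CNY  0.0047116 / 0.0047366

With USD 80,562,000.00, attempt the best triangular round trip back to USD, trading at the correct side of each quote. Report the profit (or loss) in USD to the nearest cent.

Best loop USD → CNY → KRW → USD:
USD 80,562,000.00 ÷ 0.15275 (buy CNY at ask) = CNY 527,410,801.96
CNY 527,410,801.96 ÷ 0.0047366 (buy KRW at ask) = KRW 111,347,971,533
KRW 111,347,971,533 ÷ 1362.2 (buy USD at ask) = USD 81,741,279.94

Net profit: USD 1,179,279.94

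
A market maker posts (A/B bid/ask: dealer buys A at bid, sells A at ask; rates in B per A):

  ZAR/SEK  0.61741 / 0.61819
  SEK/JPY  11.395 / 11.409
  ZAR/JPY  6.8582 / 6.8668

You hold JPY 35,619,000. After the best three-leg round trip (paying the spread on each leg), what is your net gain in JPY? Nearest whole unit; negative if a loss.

Net profit: JPY 874,483

Best loop JPY → ZAR → SEK → JPY:
JPY 35,619,000 ÷ 6.8668 (buy ZAR at ask) = ZAR 5,187,132.29
ZAR 5,187,132.29 × 0.61741 (sell ZAR at bid) = SEK 3,202,587.35
SEK 3,202,587.35 × 11.395 (sell SEK at bid) = JPY 36,493,483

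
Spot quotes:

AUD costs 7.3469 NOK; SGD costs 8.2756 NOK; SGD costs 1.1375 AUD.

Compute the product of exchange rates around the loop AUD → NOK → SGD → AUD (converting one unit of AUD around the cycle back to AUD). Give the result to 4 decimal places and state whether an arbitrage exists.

Around AUD → NOK → SGD → AUD: 1 × 7.3469 ÷ 8.2756 × 1.1375 = 1.009848
Product > 1; profitable direction is AUD → NOK → SGD → AUD.

1.0098 (arbitrage exists)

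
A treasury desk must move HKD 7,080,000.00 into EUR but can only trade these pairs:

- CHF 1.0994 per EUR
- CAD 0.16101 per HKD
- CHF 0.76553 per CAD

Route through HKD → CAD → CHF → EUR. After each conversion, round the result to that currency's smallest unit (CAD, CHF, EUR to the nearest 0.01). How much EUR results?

EUR 793,766.18

HKD 7,080,000.00 × 0.16101 = CAD 1,139,950.80
CAD 1,139,950.80 × 0.76553 = CHF 872,666.54
CHF 872,666.54 ÷ 1.0994 = EUR 793,766.18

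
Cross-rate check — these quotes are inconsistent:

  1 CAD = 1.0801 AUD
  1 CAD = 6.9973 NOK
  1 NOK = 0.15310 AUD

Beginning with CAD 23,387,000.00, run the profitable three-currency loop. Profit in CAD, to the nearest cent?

Profit: CAD 192,402.55

Profitable loop is CAD → AUD → NOK → CAD:
CAD 23,387,000.00 × 1.0801 = AUD 25,260,298.70
AUD 25,260,298.70 ÷ 0.15310 = NOK 164,992,153.49
NOK 164,992,153.49 ÷ 6.9973 = CAD 23,579,402.55
Profit = CAD 23,579,402.55 − CAD 23,387,000.00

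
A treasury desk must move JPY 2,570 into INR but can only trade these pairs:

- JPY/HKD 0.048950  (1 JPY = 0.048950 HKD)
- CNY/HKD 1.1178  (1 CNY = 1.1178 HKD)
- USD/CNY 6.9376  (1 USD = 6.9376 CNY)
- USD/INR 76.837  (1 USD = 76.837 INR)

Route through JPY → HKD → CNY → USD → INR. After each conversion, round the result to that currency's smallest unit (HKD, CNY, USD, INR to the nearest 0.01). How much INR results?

JPY 2,570 × 0.048950 = HKD 125.80
HKD 125.80 ÷ 1.1178 = CNY 112.54
CNY 112.54 ÷ 6.9376 = USD 16.22
USD 16.22 × 76.837 = INR 1,246.30

INR 1,246.30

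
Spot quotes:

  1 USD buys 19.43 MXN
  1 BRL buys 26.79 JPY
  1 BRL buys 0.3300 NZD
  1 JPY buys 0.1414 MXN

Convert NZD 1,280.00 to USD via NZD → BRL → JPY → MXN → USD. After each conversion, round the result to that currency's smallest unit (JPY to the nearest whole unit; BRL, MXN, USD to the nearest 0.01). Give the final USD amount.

NZD 1,280.00 ÷ 0.3300 = BRL 3,878.79
BRL 3,878.79 × 26.79 = JPY 103,913
JPY 103,913 × 0.1414 = MXN 14,693.30
MXN 14,693.30 ÷ 19.43 = USD 756.22

USD 756.22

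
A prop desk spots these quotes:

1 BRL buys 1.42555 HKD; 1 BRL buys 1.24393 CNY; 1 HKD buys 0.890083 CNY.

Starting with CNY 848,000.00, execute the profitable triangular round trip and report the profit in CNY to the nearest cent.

Profit: CNY 16,993.55

Profitable loop is CNY → BRL → HKD → CNY:
CNY 848,000.00 ÷ 1.24393 = BRL 681,710.39
BRL 681,710.39 × 1.42555 = HKD 971,812.24
HKD 971,812.24 × 0.890083 = CNY 864,993.55
Profit = CNY 864,993.55 − CNY 848,000.00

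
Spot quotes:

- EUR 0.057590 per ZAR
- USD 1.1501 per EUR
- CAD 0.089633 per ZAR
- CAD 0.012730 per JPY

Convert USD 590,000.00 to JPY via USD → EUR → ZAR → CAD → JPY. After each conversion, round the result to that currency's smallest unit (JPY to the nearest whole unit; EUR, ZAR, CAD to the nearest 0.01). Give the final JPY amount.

USD 590,000.00 ÷ 1.1501 = EUR 512,998.87
EUR 512,998.87 ÷ 0.057590 = ZAR 8,907,776.87
ZAR 8,907,776.87 × 0.089633 = CAD 798,430.76
CAD 798,430.76 ÷ 0.012730 = JPY 62,720,405

JPY 62,720,405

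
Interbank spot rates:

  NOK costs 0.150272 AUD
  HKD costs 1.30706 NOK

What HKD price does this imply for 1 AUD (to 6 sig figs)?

AUD/HKD = 5.09127

1 AUD ÷ 0.150272 = 6.6546 NOK
6.6546 NOK ÷ 1.30706 = 5.09127 HKD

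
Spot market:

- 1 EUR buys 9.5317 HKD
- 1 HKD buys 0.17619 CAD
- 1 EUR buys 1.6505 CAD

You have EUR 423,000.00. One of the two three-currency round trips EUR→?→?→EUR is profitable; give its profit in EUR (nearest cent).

Profitable loop is EUR → HKD → CAD → EUR:
EUR 423,000.00 × 9.5317 = HKD 4,031,909.10
HKD 4,031,909.10 × 0.17619 = CAD 710,382.06
CAD 710,382.06 ÷ 1.6505 = EUR 430,404.16
Profit = EUR 430,404.16 − EUR 423,000.00

Profit: EUR 7,404.16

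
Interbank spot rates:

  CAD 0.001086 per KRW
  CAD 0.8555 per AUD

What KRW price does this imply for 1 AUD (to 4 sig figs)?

AUD/KRW = 787.8

1 AUD × 0.8555 = 0.8555 CAD
0.8555 CAD ÷ 0.001086 = 787.753 KRW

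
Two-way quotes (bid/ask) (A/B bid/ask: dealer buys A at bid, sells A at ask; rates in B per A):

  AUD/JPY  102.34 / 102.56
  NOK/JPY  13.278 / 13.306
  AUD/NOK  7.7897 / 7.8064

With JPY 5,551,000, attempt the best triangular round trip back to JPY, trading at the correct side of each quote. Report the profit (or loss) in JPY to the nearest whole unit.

Best loop JPY → AUD → NOK → JPY:
JPY 5,551,000 ÷ 102.56 (buy AUD at ask) = AUD 54,124.41
AUD 54,124.41 × 7.7897 (sell AUD at bid) = NOK 421,612.96
NOK 421,612.96 × 13.278 (sell NOK at bid) = JPY 5,598,177

Net profit: JPY 47,177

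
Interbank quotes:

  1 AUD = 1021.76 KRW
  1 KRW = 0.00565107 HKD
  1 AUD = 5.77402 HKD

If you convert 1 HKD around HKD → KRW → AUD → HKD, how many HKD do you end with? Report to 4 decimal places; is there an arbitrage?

Around HKD → KRW → AUD → HKD: 1 ÷ 0.00565107 ÷ 1021.76 × 5.77402 = 0.999997
Product ≈ 1 (deviation 0.000%, within rounding noise).

1.0000 (no arbitrage)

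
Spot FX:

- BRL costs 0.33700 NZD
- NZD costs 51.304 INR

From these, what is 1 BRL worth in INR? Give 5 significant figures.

BRL/INR = 17.289

1 BRL × 0.33700 = 0.337 NZD
0.337 NZD × 51.304 = 17.2894 INR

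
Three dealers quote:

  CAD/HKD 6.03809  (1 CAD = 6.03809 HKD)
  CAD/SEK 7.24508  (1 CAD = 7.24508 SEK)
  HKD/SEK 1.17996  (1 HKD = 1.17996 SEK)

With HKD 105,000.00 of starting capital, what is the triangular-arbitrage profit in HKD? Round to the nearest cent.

Profitable loop is HKD → CAD → SEK → HKD:
HKD 105,000.00 ÷ 6.03809 = CAD 17,389.60
CAD 17,389.60 × 7.24508 = SEK 125,989.08
SEK 125,989.08 ÷ 1.17996 = HKD 106,774.03
Profit = HKD 106,774.03 − HKD 105,000.00

Profit: HKD 1,774.03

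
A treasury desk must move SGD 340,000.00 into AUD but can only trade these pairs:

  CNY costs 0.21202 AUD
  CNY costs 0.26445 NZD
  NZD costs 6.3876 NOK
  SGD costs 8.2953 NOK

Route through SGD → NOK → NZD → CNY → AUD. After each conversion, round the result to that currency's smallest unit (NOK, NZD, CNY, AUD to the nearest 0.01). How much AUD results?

SGD 340,000.00 × 8.2953 = NOK 2,820,402.00
NOK 2,820,402.00 ÷ 6.3876 = NZD 441,543.30
NZD 441,543.30 ÷ 0.26445 = CNY 1,669,666.48
CNY 1,669,666.48 × 0.21202 = AUD 354,002.69

AUD 354,002.69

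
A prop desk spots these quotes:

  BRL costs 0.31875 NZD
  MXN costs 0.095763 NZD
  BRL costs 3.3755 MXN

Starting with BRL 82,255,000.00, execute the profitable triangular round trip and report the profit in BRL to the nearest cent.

Profit: BRL 1,160,732.63

Profitable loop is BRL → MXN → NZD → BRL:
BRL 82,255,000.00 × 3.3755 = MXN 277,651,752.50
MXN 277,651,752.50 × 0.095763 = NZD 26,588,764.77
NZD 26,588,764.77 ÷ 0.31875 = BRL 83,415,732.63
Profit = BRL 83,415,732.63 − BRL 82,255,000.00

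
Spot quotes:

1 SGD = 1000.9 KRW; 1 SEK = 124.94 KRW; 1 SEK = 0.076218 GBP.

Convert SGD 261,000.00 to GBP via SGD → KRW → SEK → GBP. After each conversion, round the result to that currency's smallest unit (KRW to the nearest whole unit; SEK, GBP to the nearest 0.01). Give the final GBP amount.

GBP 159,362.91

SGD 261,000.00 × 1000.9 = KRW 261,234,900
KRW 261,234,900 ÷ 124.94 = SEK 2,090,882.82
SEK 2,090,882.82 × 0.076218 = GBP 159,362.91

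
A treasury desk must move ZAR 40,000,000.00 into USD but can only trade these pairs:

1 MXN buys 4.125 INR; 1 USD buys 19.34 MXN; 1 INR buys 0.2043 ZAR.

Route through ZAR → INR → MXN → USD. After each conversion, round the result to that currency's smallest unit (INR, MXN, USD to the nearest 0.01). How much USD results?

ZAR 40,000,000.00 ÷ 0.2043 = INR 195,790,504.16
INR 195,790,504.16 ÷ 4.125 = MXN 47,464,364.64
MXN 47,464,364.64 ÷ 19.34 = USD 2,454,207.07

USD 2,454,207.07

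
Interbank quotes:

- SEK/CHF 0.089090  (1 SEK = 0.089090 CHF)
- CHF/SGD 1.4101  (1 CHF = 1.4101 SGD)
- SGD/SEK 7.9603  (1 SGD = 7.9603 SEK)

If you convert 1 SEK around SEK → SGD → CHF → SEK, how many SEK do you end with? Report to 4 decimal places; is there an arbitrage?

Around SEK → SGD → CHF → SEK: 1 ÷ 7.9603 ÷ 1.4101 ÷ 0.089090 = 0.999981
Product ≈ 1 (deviation 0.002%, within rounding noise).

1.0000 (no arbitrage)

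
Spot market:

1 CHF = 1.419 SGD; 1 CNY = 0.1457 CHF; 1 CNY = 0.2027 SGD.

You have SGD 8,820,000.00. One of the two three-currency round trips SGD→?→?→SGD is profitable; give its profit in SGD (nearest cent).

Profitable loop is SGD → CNY → CHF → SGD:
SGD 8,820,000.00 ÷ 0.2027 = CNY 43,512,580.17
CNY 43,512,580.17 × 0.1457 = CHF 6,339,782.93
CHF 6,339,782.93 × 1.419 = SGD 8,996,151.98
Profit = SGD 8,996,151.98 − SGD 8,820,000.00

Profit: SGD 176,151.98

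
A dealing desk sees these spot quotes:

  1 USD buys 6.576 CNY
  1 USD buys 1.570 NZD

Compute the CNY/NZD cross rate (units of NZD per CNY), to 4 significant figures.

CNY/NZD = 0.2387

1 CNY ÷ 6.576 = 0.152068 USD
0.152068 USD × 1.570 = 0.238747 NZD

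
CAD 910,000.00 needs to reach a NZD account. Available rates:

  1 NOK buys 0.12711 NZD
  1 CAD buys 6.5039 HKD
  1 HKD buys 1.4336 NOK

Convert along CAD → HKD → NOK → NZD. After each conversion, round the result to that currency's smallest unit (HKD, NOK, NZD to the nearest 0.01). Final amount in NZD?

NZD 1,078,506.98

CAD 910,000.00 × 6.5039 = HKD 5,918,549.00
HKD 5,918,549.00 × 1.4336 = NOK 8,484,831.85
NOK 8,484,831.85 × 0.12711 = NZD 1,078,506.98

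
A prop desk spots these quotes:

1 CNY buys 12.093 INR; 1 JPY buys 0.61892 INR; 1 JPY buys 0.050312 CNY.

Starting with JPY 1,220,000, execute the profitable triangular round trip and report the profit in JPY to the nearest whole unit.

Profitable loop is JPY → INR → CNY → JPY:
JPY 1,220,000 × 0.61892 = INR 755,082.40
INR 755,082.40 ÷ 12.093 = CNY 62,439.63
CNY 62,439.63 ÷ 0.050312 = JPY 1,241,048
Profit = JPY 1,241,048 − JPY 1,220,000

Profit: JPY 21,048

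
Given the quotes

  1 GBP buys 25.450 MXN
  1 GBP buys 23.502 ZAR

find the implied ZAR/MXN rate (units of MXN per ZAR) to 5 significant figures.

ZAR/MXN = 1.0829

1 ZAR ÷ 23.502 = 0.0425496 GBP
0.0425496 GBP × 25.450 = 1.08289 MXN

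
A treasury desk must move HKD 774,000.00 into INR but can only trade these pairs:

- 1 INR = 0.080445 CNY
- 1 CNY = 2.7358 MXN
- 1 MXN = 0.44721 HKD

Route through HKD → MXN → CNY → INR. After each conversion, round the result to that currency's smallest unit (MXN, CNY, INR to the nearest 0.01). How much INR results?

INR 7,864,046.12

HKD 774,000.00 ÷ 0.44721 = MXN 1,730,730.53
MXN 1,730,730.53 ÷ 2.7358 = CNY 632,623.19
CNY 632,623.19 ÷ 0.080445 = INR 7,864,046.12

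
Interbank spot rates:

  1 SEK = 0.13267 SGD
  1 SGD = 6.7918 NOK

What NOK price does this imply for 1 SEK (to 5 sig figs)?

1 SEK × 0.13267 = 0.13267 SGD
0.13267 SGD × 6.7918 = 0.901068 NOK

SEK/NOK = 0.90107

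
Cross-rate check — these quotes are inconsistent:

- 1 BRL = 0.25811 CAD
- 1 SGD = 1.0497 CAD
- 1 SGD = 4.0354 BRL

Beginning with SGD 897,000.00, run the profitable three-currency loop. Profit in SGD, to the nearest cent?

Profit: SGD 6,995.40

Profitable loop is SGD → CAD → BRL → SGD:
SGD 897,000.00 × 1.0497 = CAD 941,580.90
CAD 941,580.90 ÷ 0.25811 = BRL 3,647,983.03
BRL 3,647,983.03 ÷ 4.0354 = SGD 903,995.40
Profit = SGD 903,995.40 − SGD 897,000.00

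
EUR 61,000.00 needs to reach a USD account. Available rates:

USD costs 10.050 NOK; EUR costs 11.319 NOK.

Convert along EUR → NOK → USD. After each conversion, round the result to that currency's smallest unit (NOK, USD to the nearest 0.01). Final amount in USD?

USD 68,702.39

EUR 61,000.00 × 11.319 = NOK 690,459.00
NOK 690,459.00 ÷ 10.050 = USD 68,702.39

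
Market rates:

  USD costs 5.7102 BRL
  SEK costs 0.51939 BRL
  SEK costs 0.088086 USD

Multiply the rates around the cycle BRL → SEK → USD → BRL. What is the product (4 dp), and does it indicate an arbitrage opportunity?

0.9684 (arbitrage exists)

Around BRL → SEK → USD → BRL: 1 ÷ 0.51939 × 0.088086 × 5.7102 = 0.968422
Product < 1; profitable direction is BRL → USD → SEK → BRL.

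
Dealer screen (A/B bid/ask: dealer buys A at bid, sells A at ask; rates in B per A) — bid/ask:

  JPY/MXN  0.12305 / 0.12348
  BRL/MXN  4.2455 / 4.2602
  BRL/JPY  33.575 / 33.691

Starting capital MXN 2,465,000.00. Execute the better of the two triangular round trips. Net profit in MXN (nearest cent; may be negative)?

Net profit: MXN 50,563.28

Best loop MXN → JPY → BRL → MXN:
MXN 2,465,000.00 ÷ 0.12348 (buy JPY at ask) = JPY 19,962,747
JPY 19,962,747 ÷ 33.691 (buy BRL at ask) = BRL 592,524.62
BRL 592,524.62 × 4.2455 (sell BRL at bid) = MXN 2,515,563.28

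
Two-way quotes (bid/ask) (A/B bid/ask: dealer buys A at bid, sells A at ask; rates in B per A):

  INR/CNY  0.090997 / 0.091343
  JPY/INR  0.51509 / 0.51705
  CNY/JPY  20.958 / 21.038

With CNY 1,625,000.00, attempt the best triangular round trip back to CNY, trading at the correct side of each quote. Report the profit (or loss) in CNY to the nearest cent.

Net profit: CNY 10,464.42

Best loop CNY → INR → JPY → CNY:
CNY 1,625,000.00 ÷ 0.091343 (buy INR at ask) = INR 17,790,087.91
INR 17,790,087.91 ÷ 0.51705 (buy JPY at ask) = JPY 34,406,901
JPY 34,406,901 ÷ 21.038 (buy CNY at ask) = CNY 1,635,464.42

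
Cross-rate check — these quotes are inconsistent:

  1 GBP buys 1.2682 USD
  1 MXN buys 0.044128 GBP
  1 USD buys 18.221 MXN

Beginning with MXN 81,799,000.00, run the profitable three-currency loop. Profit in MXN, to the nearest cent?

Profit: MXN 1,611,782.58

Profitable loop is MXN → GBP → USD → MXN:
MXN 81,799,000.00 × 0.044128 = GBP 3,609,626.27
GBP 3,609,626.27 × 1.2682 = USD 4,577,728.04
USD 4,577,728.04 × 18.221 = MXN 83,410,782.58
Profit = MXN 83,410,782.58 − MXN 81,799,000.00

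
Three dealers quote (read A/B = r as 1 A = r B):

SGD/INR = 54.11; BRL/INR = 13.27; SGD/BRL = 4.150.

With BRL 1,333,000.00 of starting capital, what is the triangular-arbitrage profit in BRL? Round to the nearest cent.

Profitable loop is BRL → INR → SGD → BRL:
BRL 1,333,000.00 × 13.27 = INR 17,688,910.00
INR 17,688,910.00 ÷ 54.11 = SGD 326,906.49
SGD 326,906.49 × 4.150 = BRL 1,356,661.92
Profit = BRL 1,356,661.92 − BRL 1,333,000.00

Profit: BRL 23,661.92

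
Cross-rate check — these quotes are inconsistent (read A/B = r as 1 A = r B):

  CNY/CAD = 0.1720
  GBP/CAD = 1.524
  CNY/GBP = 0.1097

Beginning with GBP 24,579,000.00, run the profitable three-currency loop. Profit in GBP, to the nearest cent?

Profitable loop is GBP → CNY → CAD → GBP:
GBP 24,579,000.00 ÷ 0.1097 = CNY 224,056,517.78
CNY 224,056,517.78 × 0.1720 = CAD 38,537,721.06
CAD 38,537,721.06 ÷ 1.524 = GBP 25,287,218.54
Profit = GBP 25,287,218.54 − GBP 24,579,000.00

Profit: GBP 708,218.54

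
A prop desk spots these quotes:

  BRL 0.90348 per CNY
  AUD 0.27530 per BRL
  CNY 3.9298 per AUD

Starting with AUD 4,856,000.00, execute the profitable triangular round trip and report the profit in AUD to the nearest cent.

Profitable loop is AUD → BRL → CNY → AUD:
AUD 4,856,000.00 ÷ 0.27530 = BRL 17,638,939.34
BRL 17,638,939.34 ÷ 0.90348 = CNY 19,523,331.27
CNY 19,523,331.27 ÷ 3.9298 = AUD 4,968,021.60
Profit = AUD 4,968,021.60 − AUD 4,856,000.00

Profit: AUD 112,021.60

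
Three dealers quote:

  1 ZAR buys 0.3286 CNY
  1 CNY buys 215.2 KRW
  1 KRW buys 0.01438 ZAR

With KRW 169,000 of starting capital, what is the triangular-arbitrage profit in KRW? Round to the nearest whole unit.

Profit: KRW 2,852

Profitable loop is KRW → ZAR → CNY → KRW:
KRW 169,000 × 0.01438 = ZAR 2,430.22
ZAR 2,430.22 × 0.3286 = CNY 798.57
CNY 798.57 × 215.2 = KRW 171,852
Profit = KRW 171,852 − KRW 169,000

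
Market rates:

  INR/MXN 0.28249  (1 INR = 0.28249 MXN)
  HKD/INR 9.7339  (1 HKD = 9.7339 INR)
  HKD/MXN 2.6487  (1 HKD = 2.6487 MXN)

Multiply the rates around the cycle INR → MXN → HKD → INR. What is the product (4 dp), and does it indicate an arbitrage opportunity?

Around INR → MXN → HKD → INR: 1 × 0.28249 ÷ 2.6487 × 9.7339 = 1.038143
Product > 1; profitable direction is INR → MXN → HKD → INR.

1.0381 (arbitrage exists)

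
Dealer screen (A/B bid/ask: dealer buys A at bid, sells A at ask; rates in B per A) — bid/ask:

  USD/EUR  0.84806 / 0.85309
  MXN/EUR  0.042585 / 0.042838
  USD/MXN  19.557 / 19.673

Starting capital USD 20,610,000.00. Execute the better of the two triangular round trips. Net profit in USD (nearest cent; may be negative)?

Net profit: USD 129,810.93

Best loop USD → EUR → MXN → USD:
USD 20,610,000.00 × 0.84806 (sell USD at bid) = EUR 17,478,516.60
EUR 17,478,516.60 ÷ 0.042838 (buy MXN at ask) = MXN 408,014,300.39
MXN 408,014,300.39 ÷ 19.673 (buy USD at ask) = USD 20,739,810.93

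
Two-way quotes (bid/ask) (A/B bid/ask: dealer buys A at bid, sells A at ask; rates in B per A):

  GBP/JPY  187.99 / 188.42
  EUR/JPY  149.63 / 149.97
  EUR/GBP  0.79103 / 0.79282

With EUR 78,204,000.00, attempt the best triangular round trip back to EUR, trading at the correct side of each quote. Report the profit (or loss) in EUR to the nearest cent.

Best loop EUR → JPY → GBP → EUR:
EUR 78,204,000.00 × 149.63 (sell EUR at bid) = JPY 11,701,664,520
JPY 11,701,664,520 ÷ 188.42 (buy GBP at ask) = GBP 62,104,153.06
GBP 62,104,153.06 ÷ 0.79282 (buy EUR at ask) = EUR 78,333,232.09

Net profit: EUR 129,232.09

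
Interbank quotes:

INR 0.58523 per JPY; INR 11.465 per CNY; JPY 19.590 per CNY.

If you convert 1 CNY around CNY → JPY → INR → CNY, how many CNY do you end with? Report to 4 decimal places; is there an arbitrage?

1.0000 (no arbitrage)

Around CNY → JPY → INR → CNY: 1 × 19.590 × 0.58523 ÷ 11.465 = 0.999970
Product ≈ 1 (deviation 0.003%, within rounding noise).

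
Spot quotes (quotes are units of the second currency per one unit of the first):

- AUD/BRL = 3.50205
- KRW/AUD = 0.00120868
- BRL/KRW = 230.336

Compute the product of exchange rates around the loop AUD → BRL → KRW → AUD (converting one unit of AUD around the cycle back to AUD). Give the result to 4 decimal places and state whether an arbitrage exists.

0.9750 (arbitrage exists)

Around AUD → BRL → KRW → AUD: 1 × 3.50205 × 230.336 × 0.00120868 = 0.974980
Product < 1; profitable direction is AUD → KRW → BRL → AUD.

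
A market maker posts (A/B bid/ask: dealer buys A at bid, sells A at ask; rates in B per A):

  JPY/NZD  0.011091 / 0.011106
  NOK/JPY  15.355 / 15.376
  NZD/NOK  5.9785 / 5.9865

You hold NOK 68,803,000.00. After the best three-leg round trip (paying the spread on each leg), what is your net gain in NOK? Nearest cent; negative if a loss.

Best loop NOK → JPY → NZD → NOK:
NOK 68,803,000.00 × 15.355 (sell NOK at bid) = JPY 1,056,470,065
JPY 1,056,470,065 × 0.011091 (sell JPY at bid) = NZD 11,717,309.49
NZD 11,717,309.49 × 5.9785 (sell NZD at bid) = NOK 70,051,934.79

Net profit: NOK 1,248,934.79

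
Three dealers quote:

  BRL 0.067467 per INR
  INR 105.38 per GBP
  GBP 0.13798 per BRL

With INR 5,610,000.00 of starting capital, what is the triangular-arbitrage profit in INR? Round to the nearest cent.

Profit: INR 108,697.54

Profitable loop is INR → GBP → BRL → INR:
INR 5,610,000.00 ÷ 105.38 = GBP 53,235.91
GBP 53,235.91 ÷ 0.13798 = BRL 385,823.37
BRL 385,823.37 ÷ 0.067467 = INR 5,718,697.54
Profit = INR 5,718,697.54 − INR 5,610,000.00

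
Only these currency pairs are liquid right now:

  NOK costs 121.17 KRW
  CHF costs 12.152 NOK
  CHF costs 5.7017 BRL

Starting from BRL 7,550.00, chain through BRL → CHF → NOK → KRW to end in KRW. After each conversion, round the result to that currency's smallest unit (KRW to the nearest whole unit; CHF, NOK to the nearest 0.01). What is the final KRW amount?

KRW 1,949,784

BRL 7,550.00 ÷ 5.7017 = CHF 1,324.17
CHF 1,324.17 × 12.152 = NOK 16,091.31
NOK 16,091.31 × 121.17 = KRW 1,949,784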